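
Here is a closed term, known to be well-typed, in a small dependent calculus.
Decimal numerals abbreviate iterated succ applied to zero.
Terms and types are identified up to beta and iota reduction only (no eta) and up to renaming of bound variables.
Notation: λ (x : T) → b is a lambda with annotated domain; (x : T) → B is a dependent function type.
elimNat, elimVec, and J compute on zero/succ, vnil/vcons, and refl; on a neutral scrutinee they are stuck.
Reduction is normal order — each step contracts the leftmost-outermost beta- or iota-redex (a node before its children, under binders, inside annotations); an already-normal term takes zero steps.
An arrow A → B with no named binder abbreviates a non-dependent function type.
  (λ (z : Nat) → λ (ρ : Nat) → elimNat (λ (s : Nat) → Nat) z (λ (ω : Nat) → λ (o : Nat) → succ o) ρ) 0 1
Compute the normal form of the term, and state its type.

reduced normal form:
  1
type:
  Nat
observation: 6 normal-order steps separate the term from its normal form.


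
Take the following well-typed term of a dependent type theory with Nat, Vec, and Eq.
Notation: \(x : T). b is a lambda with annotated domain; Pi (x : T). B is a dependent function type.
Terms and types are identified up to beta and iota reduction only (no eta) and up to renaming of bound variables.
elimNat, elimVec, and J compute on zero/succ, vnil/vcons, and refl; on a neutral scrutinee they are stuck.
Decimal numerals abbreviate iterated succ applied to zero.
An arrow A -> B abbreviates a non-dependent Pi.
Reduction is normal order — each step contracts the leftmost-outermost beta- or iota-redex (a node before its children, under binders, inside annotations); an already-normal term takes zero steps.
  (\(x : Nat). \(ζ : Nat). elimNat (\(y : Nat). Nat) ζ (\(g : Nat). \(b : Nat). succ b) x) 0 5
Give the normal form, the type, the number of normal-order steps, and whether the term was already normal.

normal form:
  5
the term's type:
  Nat
reduction steps (normal order): 3
already normal: no
first contracted redex: a beta-redex


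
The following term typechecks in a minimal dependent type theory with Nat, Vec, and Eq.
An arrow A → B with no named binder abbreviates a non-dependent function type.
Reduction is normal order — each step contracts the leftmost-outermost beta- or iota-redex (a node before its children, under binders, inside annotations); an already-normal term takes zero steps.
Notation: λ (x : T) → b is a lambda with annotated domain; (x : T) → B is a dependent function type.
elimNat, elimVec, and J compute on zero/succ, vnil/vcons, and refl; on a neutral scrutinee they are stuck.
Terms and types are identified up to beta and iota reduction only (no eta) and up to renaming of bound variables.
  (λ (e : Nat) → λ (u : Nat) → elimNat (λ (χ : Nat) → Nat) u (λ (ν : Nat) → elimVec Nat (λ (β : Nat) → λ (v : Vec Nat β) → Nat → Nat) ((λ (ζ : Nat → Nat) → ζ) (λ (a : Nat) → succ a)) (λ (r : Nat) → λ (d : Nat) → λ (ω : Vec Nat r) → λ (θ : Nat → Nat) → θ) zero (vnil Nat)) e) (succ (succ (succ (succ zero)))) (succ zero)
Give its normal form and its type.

normal form:
  succ (succ (succ (succ (succ zero))))
inferred type:
  Nat
observation: normalization takes exactly 23 steps under the normal-order strategy.


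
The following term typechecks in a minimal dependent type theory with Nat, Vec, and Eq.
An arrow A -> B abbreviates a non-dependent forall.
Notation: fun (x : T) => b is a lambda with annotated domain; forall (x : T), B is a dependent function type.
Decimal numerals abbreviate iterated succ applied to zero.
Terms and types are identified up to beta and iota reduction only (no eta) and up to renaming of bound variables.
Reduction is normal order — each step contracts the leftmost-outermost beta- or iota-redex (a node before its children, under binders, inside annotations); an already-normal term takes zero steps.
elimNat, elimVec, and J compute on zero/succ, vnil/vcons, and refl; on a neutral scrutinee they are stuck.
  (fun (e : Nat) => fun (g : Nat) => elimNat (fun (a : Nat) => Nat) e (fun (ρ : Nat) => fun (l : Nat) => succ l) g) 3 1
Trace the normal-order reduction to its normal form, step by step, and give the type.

reduction (normal order):
  (fun (e : Nat) => fun (g : Nat) => elimNat (fun (a : Nat) => Nat) e (fun (ρ : Nat) => fun (l : Nat) => succ l) g) 3 1
  ~> (fun (e : Nat) => elimNat (fun (g : Nat) => Nat) 3 (fun (a : Nat) => fun (ρ : Nat) => succ ρ) e) 1
  ~> elimNat (fun (e : Nat) => Nat) 3 (fun (g : Nat) => fun (a : Nat) => succ a) 1
  ~> (fun (e : Nat) => fun (g : Nat) => succ g) 0 (elimNat (fun (a : Nat) => Nat) 3 (fun (ρ : Nat) => fun (l : Nat) => succ l) 0)
  ~> (fun (e : Nat) => succ e) (elimNat (fun (g : Nat) => Nat) 3 (fun (a : Nat) => fun (ρ : Nat) => succ ρ) 0)
  ~> succ (elimNat (fun (e : Nat) => Nat) 3 (fun (g : Nat) => fun (a : Nat) => succ a) 0)
  ~> 4
type:
  Nat


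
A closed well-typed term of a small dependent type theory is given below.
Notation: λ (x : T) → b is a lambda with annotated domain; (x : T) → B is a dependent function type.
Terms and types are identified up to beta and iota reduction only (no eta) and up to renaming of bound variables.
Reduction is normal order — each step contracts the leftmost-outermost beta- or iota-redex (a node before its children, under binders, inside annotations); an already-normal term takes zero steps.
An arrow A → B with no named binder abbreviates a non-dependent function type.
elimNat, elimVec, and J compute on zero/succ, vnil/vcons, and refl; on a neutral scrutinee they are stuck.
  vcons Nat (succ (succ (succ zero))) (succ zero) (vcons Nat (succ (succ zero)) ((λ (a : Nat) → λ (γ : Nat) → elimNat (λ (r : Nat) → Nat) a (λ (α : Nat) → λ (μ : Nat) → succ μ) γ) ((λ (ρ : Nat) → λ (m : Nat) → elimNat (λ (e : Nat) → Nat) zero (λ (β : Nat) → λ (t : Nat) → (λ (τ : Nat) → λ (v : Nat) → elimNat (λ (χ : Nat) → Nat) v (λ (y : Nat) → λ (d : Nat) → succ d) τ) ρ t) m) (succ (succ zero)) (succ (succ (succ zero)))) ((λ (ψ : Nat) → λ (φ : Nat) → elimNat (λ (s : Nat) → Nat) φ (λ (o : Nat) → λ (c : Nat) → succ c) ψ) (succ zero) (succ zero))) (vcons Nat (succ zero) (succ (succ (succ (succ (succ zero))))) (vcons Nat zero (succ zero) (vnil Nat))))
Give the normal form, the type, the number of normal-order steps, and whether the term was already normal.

normal form:
  vcons Nat (succ (succ (succ zero))) (succ zero) (vcons Nat (succ (succ zero)) (succ (succ (succ (succ (succ (succ (succ (succ zero)))))))) (vcons Nat (succ zero) (succ (succ (succ (succ (succ zero))))) (vcons Nat zero (succ zero) (vnil Nat))))
inferred type:
  Vec Nat (succ (succ (succ (succ zero))))
normal-order step count: 54
term was already normal: no
first redex: a beta-redex


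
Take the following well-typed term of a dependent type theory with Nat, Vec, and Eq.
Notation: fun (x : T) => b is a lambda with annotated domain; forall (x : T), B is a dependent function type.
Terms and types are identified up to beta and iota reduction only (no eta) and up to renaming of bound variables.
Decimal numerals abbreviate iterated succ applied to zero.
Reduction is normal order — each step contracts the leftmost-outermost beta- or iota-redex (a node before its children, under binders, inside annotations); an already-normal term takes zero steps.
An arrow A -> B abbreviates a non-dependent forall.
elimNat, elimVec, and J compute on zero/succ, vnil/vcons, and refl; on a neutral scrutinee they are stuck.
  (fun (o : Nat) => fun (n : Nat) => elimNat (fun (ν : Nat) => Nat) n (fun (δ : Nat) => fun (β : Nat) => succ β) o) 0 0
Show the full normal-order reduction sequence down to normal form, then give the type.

normal-order reduction:
  (fun (o : Nat) => fun (n : Nat) => elimNat (fun (ν : Nat) => Nat) n (fun (δ : Nat) => fun (β : Nat) => succ β) o) 0 0
  ~> (fun (o : Nat) => elimNat (fun (n : Nat) => Nat) o (fun (ν : Nat) => fun (δ : Nat) => succ δ) 0) 0
  ~> elimNat (fun (o : Nat) => Nat) 0 (fun (n : Nat) => fun (ν : Nat) => succ ν) 0
  ~> 0
type:
  Nat


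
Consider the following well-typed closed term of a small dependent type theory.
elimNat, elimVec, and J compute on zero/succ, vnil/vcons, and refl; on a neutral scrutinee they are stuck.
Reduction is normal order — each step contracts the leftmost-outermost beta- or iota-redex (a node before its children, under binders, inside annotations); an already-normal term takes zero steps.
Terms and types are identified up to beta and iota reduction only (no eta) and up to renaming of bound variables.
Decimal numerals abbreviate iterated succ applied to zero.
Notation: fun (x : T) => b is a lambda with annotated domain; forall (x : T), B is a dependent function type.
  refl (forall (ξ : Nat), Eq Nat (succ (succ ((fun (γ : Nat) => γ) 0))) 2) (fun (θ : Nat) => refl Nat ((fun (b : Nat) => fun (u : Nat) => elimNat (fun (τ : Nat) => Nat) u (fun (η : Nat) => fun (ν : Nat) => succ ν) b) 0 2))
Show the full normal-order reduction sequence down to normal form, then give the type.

normal-order reduction:
  refl (forall (ξ : Nat), Eq Nat (succ (succ ((fun (γ : Nat) => γ) 0))) 2) (fun (θ : Nat) => refl Nat ((fun (b : Nat) => fun (u : Nat) => elimNat (fun (τ : Nat) => Nat) u (fun (η : Nat) => fun (ν : Nat) => succ ν) b) 0 2))
  ~> refl (forall (ξ : Nat), Eq Nat 2 2) (fun (γ : Nat) => refl Nat ((fun (θ : Nat) => fun (b : Nat) => elimNat (fun (u : Nat) => Nat) b (fun (τ : Nat) => fun (η : Nat) => succ η) θ) 0 2))
  ~> refl (forall (ξ : Nat), Eq Nat 2 2) (fun (γ : Nat) => refl Nat ((fun (θ : Nat) => elimNat (fun (b : Nat) => Nat) θ (fun (u : Nat) => fun (τ : Nat) => succ τ) 0) 2))
  ~> refl (forall (ξ : Nat), Eq Nat 2 2) (fun (γ : Nat) => refl Nat (elimNat (fun (θ : Nat) => Nat) 2 (fun (b : Nat) => fun (u : Nat) => succ u) 0))
  ~> refl (forall (ξ : Nat), Eq Nat 2 2) (fun (γ : Nat) => refl Nat 2)
the term's type:
  Eq (forall (ξ : Nat), Eq Nat 2 2) (fun (γ : Nat) => refl Nat 2) (fun (θ : Nat) => refl Nat 2)


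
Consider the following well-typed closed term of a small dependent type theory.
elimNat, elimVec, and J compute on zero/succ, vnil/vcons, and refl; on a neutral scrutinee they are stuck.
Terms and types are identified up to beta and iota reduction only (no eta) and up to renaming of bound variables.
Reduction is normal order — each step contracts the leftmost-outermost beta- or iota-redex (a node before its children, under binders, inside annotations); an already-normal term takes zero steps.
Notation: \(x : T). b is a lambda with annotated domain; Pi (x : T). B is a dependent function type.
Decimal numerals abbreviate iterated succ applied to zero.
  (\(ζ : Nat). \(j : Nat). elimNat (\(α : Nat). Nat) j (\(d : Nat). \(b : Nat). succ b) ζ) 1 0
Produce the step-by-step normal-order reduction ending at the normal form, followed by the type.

normal-order reduction sequence:
  (\(ζ : Nat). \(j : Nat). elimNat (\(α : Nat). Nat) j (\(d : Nat). \(b : Nat). succ b) ζ) 1 0
  ~> (\(ζ : Nat). elimNat (\(j : Nat). Nat) ζ (\(α : Nat). \(d : Nat). succ d) 1) 0
  ~> elimNat (\(ζ : Nat). Nat) 0 (\(j : Nat). \(α : Nat). succ α) 1
  ~> (\(ζ : Nat). \(j : Nat). succ j) 0 (elimNat (\(α : Nat). Nat) 0 (\(d : Nat). \(b : Nat). succ b) 0)
  ~> (\(ζ : Nat). succ ζ) (elimNat (\(j : Nat). Nat) 0 (\(α : Nat). \(d : Nat). succ d) 0)
  ~> succ (elimNat (\(ζ : Nat). Nat) 0 (\(j : Nat). \(α : Nat). succ α) 0)
  ~> 1
the term's type:
  Nat


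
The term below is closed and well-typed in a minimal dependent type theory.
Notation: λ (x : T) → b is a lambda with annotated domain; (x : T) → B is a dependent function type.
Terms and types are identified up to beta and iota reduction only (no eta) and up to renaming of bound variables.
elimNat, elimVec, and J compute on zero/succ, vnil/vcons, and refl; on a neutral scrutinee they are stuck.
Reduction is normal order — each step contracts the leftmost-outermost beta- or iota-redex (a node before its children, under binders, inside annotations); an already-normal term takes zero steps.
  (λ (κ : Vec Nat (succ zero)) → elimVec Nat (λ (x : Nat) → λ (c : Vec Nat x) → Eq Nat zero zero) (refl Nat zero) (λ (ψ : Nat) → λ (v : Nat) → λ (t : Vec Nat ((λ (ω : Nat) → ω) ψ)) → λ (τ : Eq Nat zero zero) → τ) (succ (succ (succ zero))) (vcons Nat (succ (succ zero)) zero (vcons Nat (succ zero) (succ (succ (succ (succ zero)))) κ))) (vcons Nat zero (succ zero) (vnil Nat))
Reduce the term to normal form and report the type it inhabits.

normal form:
  refl Nat zero
type:
  Eq Nat zero zero


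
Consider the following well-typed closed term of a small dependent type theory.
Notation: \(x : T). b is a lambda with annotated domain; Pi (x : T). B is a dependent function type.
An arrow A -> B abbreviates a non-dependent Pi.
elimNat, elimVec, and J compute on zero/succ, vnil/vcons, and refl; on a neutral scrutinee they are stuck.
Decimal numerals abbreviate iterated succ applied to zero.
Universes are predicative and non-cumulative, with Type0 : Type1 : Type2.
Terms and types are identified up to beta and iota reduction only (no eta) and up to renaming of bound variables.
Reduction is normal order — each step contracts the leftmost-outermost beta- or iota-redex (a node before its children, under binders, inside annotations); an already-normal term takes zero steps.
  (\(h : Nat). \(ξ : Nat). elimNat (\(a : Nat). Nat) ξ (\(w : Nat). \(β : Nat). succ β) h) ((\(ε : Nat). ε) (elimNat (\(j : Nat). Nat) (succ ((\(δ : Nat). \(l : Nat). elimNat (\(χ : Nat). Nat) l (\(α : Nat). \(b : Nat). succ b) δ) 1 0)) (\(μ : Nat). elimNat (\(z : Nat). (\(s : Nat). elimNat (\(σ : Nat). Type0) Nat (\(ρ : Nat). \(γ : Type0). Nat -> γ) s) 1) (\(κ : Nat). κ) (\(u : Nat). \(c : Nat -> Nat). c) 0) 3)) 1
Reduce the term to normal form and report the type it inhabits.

resulting normal form:
  3
the term's type:
  Nat


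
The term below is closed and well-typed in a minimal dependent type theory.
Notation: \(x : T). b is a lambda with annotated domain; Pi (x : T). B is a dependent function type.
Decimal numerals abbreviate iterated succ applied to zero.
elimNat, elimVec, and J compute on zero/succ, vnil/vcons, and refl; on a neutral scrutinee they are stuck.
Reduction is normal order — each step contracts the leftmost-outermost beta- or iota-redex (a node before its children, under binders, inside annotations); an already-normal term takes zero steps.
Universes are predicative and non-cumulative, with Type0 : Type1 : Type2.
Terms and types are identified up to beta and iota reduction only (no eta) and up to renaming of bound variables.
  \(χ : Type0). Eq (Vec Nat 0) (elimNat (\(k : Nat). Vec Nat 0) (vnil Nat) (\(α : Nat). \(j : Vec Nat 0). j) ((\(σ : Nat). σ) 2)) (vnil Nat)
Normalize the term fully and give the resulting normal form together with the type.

resulting normal form:
  \(χ : Type0). Eq (Vec Nat 0) (vnil Nat) (vnil Nat)
type:
  Pi (χ : Type0). Type0
observation: 8 normal-order steps separate the term from its normal form.


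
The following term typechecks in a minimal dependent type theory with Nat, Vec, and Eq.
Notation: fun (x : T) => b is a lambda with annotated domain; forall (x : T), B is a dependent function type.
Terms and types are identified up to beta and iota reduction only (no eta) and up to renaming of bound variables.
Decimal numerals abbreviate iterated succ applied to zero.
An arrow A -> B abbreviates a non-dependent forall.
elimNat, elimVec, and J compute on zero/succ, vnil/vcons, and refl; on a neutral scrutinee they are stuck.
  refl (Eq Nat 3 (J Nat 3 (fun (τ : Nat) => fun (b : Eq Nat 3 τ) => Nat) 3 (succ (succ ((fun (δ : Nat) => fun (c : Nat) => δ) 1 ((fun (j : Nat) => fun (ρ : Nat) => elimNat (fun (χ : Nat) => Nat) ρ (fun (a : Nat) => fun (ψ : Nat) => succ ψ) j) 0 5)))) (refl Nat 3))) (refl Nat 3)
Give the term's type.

type:
  Eq (Eq Nat 3 3) (refl Nat 3) (refl Nat 3)


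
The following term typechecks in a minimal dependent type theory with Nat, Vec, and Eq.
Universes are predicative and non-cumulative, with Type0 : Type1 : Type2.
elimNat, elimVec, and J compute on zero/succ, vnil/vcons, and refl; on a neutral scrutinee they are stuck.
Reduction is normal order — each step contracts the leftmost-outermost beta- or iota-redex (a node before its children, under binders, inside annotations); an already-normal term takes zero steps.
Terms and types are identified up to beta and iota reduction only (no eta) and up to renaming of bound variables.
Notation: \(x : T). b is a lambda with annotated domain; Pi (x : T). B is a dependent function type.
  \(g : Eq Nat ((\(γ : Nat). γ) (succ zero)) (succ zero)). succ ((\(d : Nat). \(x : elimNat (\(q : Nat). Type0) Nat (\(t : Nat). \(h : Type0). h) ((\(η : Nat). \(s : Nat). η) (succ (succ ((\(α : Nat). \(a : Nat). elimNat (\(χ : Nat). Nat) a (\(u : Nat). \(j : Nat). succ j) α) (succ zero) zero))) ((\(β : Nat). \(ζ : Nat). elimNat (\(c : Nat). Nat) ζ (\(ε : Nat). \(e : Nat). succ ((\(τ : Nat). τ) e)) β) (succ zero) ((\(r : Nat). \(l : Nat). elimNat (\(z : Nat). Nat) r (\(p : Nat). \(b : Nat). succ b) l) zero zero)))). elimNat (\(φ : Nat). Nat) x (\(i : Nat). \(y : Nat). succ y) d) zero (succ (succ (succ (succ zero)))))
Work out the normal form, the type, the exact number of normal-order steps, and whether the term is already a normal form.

resulting normal form:
  \(g : Eq Nat (succ zero) (succ zero)). succ (succ (succ (succ (succ zero))))
type:
  Pi (g : Eq Nat (succ zero) (succ zero)). Nat
reduction steps (normal order): 4
term was already normal: no
first redex: a beta-redex


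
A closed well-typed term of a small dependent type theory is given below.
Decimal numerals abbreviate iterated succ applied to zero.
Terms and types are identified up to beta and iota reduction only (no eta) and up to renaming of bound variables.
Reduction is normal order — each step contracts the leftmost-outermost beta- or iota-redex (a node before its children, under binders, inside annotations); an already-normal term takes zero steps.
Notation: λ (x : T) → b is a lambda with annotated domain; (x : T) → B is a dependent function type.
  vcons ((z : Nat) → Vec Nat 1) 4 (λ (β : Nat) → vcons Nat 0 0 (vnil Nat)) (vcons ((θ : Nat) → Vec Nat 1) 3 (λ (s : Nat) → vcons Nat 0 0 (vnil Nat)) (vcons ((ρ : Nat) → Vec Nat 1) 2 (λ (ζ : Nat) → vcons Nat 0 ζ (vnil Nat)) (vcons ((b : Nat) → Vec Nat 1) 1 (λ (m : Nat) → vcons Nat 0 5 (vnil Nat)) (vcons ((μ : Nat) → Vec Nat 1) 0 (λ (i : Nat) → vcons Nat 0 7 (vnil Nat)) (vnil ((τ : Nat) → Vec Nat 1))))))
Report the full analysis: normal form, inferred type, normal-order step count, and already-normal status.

resulting normal form:
  vcons ((z : Nat) → Vec Nat 1) 4 (λ (β : Nat) → vcons Nat 0 0 (vnil Nat)) (vcons ((θ : Nat) → Vec Nat 1) 3 (λ (s : Nat) → vcons Nat 0 0 (vnil Nat)) (vcons ((ρ : Nat) → Vec Nat 1) 2 (λ (ζ : Nat) → vcons Nat 0 ζ (vnil Nat)) (vcons ((b : Nat) → Vec Nat 1) 1 (λ (m : Nat) → vcons Nat 0 5 (vnil Nat)) (vcons ((μ : Nat) → Vec Nat 1) 0 (λ (i : Nat) → vcons Nat 0 7 (vnil Nat)) (vnil ((τ : Nat) → Vec Nat 1))))))
the term's type:
  Vec ((z : Nat) → Vec Nat 1) 5
steps to reach normal form (normal order): 0
term was already normal: yes


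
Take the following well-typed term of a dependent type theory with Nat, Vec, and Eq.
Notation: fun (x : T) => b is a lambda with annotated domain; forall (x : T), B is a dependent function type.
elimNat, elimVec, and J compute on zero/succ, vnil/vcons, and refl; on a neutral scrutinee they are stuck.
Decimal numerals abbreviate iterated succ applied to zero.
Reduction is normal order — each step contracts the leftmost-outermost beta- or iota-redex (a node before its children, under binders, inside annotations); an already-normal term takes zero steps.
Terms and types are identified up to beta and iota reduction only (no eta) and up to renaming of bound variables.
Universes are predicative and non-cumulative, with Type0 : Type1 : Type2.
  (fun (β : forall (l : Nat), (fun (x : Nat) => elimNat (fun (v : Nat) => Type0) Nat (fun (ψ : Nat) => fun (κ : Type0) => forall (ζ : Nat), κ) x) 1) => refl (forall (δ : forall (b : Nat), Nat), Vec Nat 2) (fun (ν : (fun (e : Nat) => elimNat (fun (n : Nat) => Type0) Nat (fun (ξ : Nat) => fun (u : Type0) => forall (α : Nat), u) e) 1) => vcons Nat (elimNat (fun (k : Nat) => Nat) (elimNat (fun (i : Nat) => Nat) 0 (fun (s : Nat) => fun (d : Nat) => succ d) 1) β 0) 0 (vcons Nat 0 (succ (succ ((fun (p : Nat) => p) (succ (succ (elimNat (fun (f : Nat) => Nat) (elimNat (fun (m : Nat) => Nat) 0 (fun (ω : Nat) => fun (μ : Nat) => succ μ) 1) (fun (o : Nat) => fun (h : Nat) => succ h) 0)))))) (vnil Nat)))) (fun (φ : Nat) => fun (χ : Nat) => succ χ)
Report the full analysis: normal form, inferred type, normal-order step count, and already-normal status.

resulting normal form:
  refl (forall (β : forall (l : Nat), Nat), Vec Nat 2) (fun (x : forall (v : Nat), Nat) => vcons Nat 1 0 (vcons Nat 0 5 (vnil Nat)))
type:
  Eq (forall (β : forall (l : Nat), Nat), Vec Nat 2) (fun (x : forall (v : Nat), Nat) => vcons Nat 1 0 (vcons Nat 0 5 (vnil Nat))) (fun (ψ : forall (κ : Nat), Nat) => vcons Nat 1 0 (vcons Nat 0 5 (vnil Nat)))
normal-order step count: 17
already normal: no
first redex: a beta-redex


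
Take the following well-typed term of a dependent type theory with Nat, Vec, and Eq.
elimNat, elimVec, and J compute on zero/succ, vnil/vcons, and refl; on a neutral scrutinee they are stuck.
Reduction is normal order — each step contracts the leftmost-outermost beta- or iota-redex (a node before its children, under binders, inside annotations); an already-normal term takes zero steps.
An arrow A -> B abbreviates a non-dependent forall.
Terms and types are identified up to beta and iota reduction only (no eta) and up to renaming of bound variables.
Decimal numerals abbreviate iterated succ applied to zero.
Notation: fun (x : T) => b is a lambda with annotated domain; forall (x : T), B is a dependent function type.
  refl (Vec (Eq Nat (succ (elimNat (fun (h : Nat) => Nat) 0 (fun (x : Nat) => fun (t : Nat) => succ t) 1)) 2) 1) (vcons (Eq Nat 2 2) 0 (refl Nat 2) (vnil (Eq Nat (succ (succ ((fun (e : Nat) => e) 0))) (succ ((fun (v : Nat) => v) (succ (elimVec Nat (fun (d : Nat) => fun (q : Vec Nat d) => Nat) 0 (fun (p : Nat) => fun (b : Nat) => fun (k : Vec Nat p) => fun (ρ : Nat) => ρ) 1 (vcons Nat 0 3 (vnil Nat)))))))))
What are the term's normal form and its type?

normal form:
  refl (Vec (Eq Nat 2 2) 1) (vcons (Eq Nat 2 2) 0 (refl Nat 2) (vnil (Eq Nat 2 2)))
type:
  Eq (Vec (Eq Nat 2 2) 1) (vcons (Eq Nat 2 2) 0 (refl Nat 2) (vnil (Eq Nat 2 2))) (vcons (Eq Nat 2 2) 0 (refl Nat 2) (vnil (Eq Nat 2 2)))


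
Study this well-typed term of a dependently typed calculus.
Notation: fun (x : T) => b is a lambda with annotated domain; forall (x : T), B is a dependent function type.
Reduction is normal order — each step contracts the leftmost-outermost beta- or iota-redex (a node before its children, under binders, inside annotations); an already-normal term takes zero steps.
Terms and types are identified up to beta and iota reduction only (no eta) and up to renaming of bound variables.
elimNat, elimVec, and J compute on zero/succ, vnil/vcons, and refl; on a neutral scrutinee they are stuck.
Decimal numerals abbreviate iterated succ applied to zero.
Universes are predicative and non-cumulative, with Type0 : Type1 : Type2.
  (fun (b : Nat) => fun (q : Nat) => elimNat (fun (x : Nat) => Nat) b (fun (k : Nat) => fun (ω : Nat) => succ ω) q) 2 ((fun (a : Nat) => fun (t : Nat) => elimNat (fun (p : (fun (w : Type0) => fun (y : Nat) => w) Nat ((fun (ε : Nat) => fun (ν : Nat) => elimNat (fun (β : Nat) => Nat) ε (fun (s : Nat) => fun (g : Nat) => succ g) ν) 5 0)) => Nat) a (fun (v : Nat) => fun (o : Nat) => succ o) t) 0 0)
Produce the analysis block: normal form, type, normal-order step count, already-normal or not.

resulting normal form:
  2
type:
  Nat
reduction steps (normal order): 6
started in normal form: no
first redex: a beta-redex


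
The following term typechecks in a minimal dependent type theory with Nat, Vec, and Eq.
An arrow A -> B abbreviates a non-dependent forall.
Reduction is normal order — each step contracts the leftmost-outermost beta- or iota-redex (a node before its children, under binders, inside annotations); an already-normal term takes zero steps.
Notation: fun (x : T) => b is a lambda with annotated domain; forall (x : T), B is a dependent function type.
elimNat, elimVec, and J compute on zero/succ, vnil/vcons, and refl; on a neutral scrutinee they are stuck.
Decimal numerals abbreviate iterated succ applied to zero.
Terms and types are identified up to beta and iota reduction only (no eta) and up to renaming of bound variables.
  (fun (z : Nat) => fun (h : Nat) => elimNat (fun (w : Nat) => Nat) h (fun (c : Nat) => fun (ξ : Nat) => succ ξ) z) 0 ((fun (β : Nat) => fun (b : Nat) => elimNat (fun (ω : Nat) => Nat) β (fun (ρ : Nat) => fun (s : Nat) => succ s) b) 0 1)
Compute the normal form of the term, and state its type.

resulting normal form:
  1
type:
  Nat


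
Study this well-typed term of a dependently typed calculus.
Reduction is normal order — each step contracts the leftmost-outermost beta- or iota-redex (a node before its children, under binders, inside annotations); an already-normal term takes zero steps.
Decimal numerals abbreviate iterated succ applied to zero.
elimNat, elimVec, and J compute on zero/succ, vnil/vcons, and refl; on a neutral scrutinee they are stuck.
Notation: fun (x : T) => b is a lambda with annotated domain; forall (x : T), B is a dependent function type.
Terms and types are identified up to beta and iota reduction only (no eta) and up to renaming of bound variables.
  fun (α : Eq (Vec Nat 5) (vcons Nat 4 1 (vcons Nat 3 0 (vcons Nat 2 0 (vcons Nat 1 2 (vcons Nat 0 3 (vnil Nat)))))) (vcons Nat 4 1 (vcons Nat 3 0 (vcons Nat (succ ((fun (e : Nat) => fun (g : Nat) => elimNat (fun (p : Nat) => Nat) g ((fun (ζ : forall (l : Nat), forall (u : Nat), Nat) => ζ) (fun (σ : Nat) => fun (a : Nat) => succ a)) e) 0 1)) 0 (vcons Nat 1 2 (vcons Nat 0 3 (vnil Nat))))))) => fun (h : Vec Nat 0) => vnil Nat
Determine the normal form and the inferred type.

resulting normal form:
  fun (α : Eq (Vec Nat 5) (vcons Nat 4 1 (vcons Nat 3 0 (vcons Nat 2 0 (vcons Nat 1 2 (vcons Nat 0 3 (vnil Nat)))))) (vcons Nat 4 1 (vcons Nat 3 0 (vcons Nat 2 0 (vcons Nat 1 2 (vcons Nat 0 3 (vnil Nat))))))) => fun (e : Vec Nat 0) => vnil Nat
type:
  forall (α : Eq (Vec Nat 5) (vcons Nat 4 1 (vcons Nat 3 0 (vcons Nat 2 0 (vcons Nat 1 2 (vcons Nat 0 3 (vnil Nat)))))) (vcons Nat 4 1 (vcons Nat 3 0 (vcons Nat 2 0 (vcons Nat 1 2 (vcons Nat 0 3 (vnil Nat))))))), forall (e : Vec Nat 0), Vec Nat 0


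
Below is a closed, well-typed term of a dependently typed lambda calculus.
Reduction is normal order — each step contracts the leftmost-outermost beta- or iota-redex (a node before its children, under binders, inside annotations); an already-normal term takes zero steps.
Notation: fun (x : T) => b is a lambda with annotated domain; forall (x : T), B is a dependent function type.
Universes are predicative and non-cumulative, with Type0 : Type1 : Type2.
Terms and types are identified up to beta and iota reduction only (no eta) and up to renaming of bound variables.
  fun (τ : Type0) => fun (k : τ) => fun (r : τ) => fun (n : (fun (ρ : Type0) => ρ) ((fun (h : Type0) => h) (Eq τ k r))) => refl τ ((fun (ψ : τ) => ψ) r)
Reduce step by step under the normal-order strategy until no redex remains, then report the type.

normal-order reduction:
  fun (τ : Type0) => fun (k : τ) => fun (r : τ) => fun (n : (fun (ρ : Type0) => ρ) ((fun (h : Type0) => h) (Eq τ k r))) => refl τ ((fun (ψ : τ) => ψ) r)
  ~> fun (τ : Type0) => fun (k : τ) => fun (r : τ) => fun (n : (fun (ρ : Type0) => ρ) (Eq τ k r)) => refl τ ((fun (h : τ) => h) r)
  ~> fun (τ : Type0) => fun (k : τ) => fun (r : τ) => fun (n : Eq τ k r) => refl τ ((fun (ρ : τ) => ρ) r)
  ~> fun (τ : Type0) => fun (k : τ) => fun (r : τ) => fun (n : Eq τ k r) => refl τ r
the term's type:
  forall (τ : Type0), forall (k : τ), forall (r : τ), forall (n : Eq τ k r), Eq τ r r


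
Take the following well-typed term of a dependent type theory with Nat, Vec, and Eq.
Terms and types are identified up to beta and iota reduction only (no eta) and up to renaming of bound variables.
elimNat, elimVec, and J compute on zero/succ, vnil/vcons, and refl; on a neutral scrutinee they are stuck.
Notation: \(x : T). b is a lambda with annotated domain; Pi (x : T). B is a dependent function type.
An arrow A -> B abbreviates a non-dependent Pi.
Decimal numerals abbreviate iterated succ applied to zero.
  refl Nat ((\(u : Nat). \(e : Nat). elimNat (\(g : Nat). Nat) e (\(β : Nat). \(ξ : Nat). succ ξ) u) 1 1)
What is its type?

type:
  Eq Nat 2 2


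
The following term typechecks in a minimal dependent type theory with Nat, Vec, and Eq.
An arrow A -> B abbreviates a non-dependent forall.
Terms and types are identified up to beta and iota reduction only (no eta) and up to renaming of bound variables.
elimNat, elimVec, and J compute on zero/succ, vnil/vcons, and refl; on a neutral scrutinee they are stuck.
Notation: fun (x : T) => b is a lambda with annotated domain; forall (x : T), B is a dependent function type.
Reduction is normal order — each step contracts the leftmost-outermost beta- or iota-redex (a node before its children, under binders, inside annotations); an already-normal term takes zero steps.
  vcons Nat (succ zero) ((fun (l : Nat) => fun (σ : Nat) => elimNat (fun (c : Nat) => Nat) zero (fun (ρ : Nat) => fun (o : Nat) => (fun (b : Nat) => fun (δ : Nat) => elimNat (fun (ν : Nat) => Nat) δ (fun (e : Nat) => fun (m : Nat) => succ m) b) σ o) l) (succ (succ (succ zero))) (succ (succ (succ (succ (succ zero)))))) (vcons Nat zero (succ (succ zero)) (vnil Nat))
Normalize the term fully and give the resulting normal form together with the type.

resulting normal form:
  vcons Nat (succ zero) (succ (succ (succ (succ (succ (succ (succ (succ (succ (succ (succ (succ (succ (succ (succ zero))))))))))))))) (vcons Nat zero (succ (succ zero)) (vnil Nat))
the term's type:
  Vec Nat (succ (succ zero))
observation: the term reaches its normal form after 66 normal-order steps.


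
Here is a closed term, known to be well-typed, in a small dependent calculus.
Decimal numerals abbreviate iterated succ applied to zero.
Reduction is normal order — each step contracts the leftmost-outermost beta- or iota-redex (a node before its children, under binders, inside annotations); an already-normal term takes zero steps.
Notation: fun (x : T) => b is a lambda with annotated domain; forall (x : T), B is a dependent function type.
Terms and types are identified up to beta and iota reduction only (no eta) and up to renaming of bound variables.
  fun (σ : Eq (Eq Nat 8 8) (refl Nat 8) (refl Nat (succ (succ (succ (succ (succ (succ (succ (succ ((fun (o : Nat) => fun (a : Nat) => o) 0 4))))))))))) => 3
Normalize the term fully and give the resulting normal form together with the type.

normal form:
  fun (σ : Eq (Eq Nat 8 8) (refl Nat 8) (refl Nat 8)) => 3
type:
  forall (σ : Eq (Eq Nat 8 8) (refl Nat 8) (refl Nat 8)), Nat
observation: normalization takes exactly 2 steps under the normal-order strategy.


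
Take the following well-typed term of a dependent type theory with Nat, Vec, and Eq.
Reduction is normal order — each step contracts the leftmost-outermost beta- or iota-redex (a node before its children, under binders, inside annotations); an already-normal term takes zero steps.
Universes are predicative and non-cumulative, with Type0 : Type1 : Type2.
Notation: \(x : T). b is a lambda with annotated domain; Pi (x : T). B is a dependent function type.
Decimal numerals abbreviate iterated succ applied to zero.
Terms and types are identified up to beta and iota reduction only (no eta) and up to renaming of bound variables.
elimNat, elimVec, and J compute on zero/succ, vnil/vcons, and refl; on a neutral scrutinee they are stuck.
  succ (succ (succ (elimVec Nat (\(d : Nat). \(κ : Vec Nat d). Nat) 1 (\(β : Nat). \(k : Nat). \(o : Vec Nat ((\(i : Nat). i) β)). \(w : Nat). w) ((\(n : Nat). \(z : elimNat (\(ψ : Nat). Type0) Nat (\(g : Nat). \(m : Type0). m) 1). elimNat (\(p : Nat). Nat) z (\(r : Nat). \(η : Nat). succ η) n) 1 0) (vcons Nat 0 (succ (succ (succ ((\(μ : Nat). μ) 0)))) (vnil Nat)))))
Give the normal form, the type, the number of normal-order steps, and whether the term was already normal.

reduced normal form:
  4
inferred type:
  Nat
normal-order step count: 6
started in normal form: no
first contracted redex: an elimVec iota-redex


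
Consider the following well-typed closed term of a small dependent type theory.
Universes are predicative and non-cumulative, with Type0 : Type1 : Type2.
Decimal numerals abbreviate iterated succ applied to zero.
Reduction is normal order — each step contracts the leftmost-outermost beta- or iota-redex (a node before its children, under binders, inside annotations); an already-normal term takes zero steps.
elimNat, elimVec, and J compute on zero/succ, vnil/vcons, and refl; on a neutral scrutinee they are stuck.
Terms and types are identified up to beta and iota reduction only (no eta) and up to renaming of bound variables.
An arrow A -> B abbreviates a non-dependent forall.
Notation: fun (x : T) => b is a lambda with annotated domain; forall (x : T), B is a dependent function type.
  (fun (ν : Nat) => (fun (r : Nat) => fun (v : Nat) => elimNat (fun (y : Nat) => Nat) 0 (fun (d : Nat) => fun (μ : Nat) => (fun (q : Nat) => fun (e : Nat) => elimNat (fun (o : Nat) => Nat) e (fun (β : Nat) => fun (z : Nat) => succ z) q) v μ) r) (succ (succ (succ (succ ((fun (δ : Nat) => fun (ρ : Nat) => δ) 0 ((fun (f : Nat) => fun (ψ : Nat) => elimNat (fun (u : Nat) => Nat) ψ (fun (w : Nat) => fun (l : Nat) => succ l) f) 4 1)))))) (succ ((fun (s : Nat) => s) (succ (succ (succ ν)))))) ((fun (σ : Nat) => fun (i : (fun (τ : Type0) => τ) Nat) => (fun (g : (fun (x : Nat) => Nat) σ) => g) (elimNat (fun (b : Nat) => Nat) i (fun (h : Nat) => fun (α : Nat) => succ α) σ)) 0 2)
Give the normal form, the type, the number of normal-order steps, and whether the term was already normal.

reduced normal form:
  24
inferred type:
  Nat
reduction steps (normal order): 148
already normal: no
first redex: a beta-redex


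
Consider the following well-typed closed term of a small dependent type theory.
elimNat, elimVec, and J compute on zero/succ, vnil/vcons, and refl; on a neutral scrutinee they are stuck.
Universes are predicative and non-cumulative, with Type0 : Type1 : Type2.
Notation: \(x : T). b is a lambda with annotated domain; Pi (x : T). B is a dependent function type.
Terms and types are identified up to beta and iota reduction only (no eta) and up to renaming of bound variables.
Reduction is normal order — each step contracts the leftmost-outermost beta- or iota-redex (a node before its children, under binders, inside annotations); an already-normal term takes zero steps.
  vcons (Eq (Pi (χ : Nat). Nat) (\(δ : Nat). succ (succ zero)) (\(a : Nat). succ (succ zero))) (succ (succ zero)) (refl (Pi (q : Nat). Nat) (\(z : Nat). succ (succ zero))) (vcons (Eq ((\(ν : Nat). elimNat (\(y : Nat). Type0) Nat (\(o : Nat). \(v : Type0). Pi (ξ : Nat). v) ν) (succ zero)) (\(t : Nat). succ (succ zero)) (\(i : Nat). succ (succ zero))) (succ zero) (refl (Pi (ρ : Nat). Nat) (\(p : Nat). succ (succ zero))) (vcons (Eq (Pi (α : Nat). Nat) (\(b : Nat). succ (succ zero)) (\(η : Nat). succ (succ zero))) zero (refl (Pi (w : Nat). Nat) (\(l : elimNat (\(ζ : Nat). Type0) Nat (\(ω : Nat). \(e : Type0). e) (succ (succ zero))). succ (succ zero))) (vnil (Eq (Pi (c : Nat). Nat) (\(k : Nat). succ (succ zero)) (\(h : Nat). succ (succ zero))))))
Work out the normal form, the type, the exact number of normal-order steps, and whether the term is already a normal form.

resulting normal form:
  vcons (Eq (Pi (χ : Nat). Nat) (\(δ : Nat). succ (succ zero)) (\(a : Nat). succ (succ zero))) (succ (succ zero)) (refl (Pi (q : Nat). Nat) (\(z : Nat). succ (succ zero))) (vcons (Eq (Pi (ν : Nat). Nat) (\(y : Nat). succ (succ zero)) (\(o : Nat). succ (succ zero))) (succ zero) (refl (Pi (v : Nat). Nat) (\(ξ : Nat). succ (succ zero))) (vcons (Eq (Pi (t : Nat). Nat) (\(i : Nat). succ (succ zero)) (\(ρ : Nat). succ (succ zero))) zero (refl (Pi (p : Nat). Nat) (\(α : Nat). succ (succ zero))) (vnil (Eq (Pi (b : Nat). Nat) (\(η : Nat). succ (succ zero)) (\(w : Nat). succ (succ zero))))))
the term's type:
  Vec (Eq (Pi (χ : Nat). Nat) (\(δ : Nat). succ (succ zero)) (\(a : Nat). succ (succ zero))) (succ (succ (succ zero)))
steps to reach normal form (normal order): 12
already normal: no
first contracted redex: a beta-redex


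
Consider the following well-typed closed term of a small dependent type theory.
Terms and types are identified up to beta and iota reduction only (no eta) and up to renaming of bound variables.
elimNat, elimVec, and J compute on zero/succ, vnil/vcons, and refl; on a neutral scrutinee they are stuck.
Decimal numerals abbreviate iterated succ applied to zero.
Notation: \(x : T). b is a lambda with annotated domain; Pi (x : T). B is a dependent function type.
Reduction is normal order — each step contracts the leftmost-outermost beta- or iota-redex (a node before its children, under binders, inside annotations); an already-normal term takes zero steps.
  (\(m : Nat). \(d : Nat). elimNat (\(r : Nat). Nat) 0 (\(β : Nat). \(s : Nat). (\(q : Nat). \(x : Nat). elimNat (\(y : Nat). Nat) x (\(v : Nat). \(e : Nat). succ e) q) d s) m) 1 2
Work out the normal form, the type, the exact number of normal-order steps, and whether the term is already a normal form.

normal form:
  2
inferred type:
  Nat
steps to reach normal form (normal order): 15
term was already normal: no
first contracted redex: a beta-redex


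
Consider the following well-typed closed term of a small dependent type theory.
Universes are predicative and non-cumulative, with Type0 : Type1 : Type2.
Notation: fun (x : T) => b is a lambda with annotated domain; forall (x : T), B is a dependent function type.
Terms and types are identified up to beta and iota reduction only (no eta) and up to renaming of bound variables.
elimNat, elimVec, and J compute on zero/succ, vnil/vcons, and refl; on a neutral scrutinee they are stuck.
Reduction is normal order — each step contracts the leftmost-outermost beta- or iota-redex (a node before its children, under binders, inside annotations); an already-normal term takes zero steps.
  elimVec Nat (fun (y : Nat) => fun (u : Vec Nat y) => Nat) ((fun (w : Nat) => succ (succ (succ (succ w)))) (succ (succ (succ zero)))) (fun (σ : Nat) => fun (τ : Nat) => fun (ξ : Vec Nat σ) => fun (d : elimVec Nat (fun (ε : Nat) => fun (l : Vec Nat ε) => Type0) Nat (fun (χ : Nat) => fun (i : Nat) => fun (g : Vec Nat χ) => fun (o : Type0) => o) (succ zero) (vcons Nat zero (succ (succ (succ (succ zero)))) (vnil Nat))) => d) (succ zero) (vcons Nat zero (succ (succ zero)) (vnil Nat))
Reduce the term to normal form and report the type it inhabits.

resulting normal form:
  succ (succ (succ (succ (succ (succ (succ zero))))))
the term's type:
  Nat
observation: the leftmost-outermost redex is an elimVec iota-redex, and normalization takes 7 steps.


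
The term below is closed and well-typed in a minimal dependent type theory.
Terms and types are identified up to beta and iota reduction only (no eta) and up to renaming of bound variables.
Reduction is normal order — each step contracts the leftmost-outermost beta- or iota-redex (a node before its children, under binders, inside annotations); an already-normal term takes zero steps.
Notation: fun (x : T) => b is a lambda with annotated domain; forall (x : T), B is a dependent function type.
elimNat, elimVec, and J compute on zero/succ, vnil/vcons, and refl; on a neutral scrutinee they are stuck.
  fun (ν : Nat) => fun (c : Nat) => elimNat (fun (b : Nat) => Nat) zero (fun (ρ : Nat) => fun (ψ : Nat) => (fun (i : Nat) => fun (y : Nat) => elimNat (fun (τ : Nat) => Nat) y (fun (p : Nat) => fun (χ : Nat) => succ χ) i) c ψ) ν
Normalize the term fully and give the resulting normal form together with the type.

normal form:
  fun (ν : Nat) => fun (c : Nat) => elimNat (fun (b : Nat) => Nat) zero (fun (ρ : Nat) => fun (ψ : Nat) => elimNat (fun (i : Nat) => Nat) ψ (fun (y : Nat) => fun (τ : Nat) => succ τ) c) ν
type:
  forall (ν : Nat), forall (c : Nat), Nat
observation: the first redex contracted is a beta-redex; the normal form is reached in 2 normal-order steps.
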